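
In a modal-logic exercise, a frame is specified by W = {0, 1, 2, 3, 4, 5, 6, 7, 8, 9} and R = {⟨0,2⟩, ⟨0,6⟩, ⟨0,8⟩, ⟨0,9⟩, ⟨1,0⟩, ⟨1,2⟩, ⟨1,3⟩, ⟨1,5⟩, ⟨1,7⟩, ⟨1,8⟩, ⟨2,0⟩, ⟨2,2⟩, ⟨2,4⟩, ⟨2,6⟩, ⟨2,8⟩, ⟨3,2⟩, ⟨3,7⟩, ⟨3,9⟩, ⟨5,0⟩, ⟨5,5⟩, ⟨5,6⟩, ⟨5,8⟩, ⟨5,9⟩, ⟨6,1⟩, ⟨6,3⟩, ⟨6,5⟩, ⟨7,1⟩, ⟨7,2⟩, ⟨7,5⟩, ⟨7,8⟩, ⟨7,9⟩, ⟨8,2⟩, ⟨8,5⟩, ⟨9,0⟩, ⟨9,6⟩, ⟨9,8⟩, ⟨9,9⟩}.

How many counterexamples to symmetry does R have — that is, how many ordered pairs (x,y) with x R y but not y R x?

Enumerating: (0,6), (0,8), (1,0), (1,2), (1,3), (1,5), (1,8), (2,4), (2,6), (3,2), (3,7), (3,9), … and 10 more.
Total: 22.

22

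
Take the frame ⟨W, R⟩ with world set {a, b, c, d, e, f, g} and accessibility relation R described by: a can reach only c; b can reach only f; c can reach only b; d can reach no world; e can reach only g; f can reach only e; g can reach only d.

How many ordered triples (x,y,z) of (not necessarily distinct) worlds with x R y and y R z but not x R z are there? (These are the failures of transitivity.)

Enumerating: (a,c,b), (b,f,e), (c,b,f), (e,g,d), (f,e,g).

5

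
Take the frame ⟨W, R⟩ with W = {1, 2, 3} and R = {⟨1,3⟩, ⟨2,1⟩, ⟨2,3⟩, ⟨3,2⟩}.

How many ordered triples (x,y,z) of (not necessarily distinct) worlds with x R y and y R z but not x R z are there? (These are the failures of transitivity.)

4

Enumerating: (1,3,2), (2,3,2), (3,2,1), (3,2,3).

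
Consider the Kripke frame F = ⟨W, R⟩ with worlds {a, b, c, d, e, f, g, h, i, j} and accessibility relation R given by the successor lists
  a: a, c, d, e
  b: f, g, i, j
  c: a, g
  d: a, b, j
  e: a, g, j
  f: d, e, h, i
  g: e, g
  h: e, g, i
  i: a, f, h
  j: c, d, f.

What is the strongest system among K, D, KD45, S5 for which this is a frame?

D

Serial (axiom D): yes — every world has a successor (e.g. a R a).
Euclidean (axiom 5): no — a R c and a R d, but not c R d.
Transitive (axiom 4): no — a R c and c R g, but not a R g.
Reflexive (axiom T): no — b is not related to itself.
So F validates K, D; KD45 would additionally require R to be Euclidean and transitive. The strongest is D.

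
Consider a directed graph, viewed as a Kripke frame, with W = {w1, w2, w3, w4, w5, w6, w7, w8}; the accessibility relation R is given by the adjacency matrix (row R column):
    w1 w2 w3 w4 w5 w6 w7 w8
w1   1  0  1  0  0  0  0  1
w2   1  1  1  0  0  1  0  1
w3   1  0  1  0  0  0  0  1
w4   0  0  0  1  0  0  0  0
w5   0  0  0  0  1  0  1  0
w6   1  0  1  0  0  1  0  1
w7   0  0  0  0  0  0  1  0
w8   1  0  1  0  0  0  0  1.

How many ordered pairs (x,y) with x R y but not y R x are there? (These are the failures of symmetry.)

8

Enumerating: (w2,w1), (w2,w3), (w2,w6), (w2,w8), (w5,w7), (w6,w1), (w6,w3), (w6,w8).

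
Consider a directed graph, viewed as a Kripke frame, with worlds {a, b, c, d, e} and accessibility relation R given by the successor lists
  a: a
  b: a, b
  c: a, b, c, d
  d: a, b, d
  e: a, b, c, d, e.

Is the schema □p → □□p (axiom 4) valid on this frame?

The schema 4 characterises exactly the transitive frames.
Transitive: yes — every two-step R-path is closed by a direct edge.

Yes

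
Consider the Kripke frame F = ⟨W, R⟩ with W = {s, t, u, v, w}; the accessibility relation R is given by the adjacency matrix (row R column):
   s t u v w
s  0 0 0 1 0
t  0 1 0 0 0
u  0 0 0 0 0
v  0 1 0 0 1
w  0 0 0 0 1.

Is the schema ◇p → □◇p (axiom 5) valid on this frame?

By correspondence theory, 5 is valid on a frame iff R is Euclidean.
Euclidean: no — v R t and v R w, but not t R w.

No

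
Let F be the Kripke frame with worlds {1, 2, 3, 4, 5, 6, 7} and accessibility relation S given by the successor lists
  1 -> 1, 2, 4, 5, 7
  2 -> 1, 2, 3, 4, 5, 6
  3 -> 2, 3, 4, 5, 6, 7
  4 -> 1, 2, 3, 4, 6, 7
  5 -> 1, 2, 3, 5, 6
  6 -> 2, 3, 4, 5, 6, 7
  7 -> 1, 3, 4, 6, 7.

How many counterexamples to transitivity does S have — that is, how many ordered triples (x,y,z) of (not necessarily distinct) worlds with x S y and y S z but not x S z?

38

Enumerating: (1,2,3), (1,2,6), (1,4,3), (1,4,6), (1,5,3), (1,5,6), (1,7,3), (1,7,6), (2,1,7), (2,3,7), (2,4,7), (2,6,7), … and 26 more.
Total: 38.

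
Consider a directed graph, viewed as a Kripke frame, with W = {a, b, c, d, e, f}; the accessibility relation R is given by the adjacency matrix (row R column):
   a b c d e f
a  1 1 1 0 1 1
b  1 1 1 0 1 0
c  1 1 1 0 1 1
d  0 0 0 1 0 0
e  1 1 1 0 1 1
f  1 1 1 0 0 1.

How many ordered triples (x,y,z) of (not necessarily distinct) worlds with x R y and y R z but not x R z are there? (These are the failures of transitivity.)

Enumerating: (b,a,f), (b,c,f), (b,e,f), (f,a,e), (f,b,e), (f,c,e).

6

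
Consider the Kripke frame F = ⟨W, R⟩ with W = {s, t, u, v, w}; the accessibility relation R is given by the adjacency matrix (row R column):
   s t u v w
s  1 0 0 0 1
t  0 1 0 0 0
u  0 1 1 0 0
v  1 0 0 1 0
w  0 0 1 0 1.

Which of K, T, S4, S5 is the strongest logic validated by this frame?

T

Reflexive (axiom T): yes — every world is R-related to itself.
Transitive (axiom 4): no — s R w and w R u, but not s R u.
Euclidean (axiom 5): no — s R w and s R s, but not w R s.
So F validates K, T; S4 would additionally require R to be transitive. The strongest is T.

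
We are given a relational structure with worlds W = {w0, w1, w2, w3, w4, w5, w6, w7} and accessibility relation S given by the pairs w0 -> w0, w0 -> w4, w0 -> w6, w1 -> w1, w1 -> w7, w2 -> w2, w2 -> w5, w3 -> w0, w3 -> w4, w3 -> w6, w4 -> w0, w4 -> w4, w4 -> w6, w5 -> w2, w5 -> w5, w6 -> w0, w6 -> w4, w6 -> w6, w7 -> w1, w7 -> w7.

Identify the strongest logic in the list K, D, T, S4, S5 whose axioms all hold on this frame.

Serial (axiom D): yes — every world has a successor (e.g. w0 S w0).
Reflexive (axiom T): no — w3 is not related to itself.
Transitive (axiom 4): yes — every two-step S-path is closed by a direct edge.
Euclidean (axiom 5): yes — any two successors of a common world are S-related.
So F validates K, D; T would additionally require S to be reflexive. The strongest is D.

D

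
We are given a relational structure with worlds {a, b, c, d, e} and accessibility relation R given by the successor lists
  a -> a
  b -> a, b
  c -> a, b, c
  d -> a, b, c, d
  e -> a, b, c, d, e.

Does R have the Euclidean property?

Euclidean: no — c R a and c R b, but not a R b.

No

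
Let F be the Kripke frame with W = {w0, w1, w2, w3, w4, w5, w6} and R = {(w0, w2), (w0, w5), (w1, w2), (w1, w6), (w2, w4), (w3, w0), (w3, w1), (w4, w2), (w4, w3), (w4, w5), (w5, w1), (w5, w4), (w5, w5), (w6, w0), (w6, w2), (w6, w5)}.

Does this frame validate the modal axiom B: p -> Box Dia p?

No

By correspondence theory, B is valid on a frame iff R is symmetric.
Symmetric: no — w0 R w2 but not w2 R w0.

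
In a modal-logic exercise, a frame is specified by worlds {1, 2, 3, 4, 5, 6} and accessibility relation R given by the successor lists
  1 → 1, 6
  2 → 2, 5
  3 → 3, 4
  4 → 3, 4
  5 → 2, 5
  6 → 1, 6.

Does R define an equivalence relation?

Yes

Reflexive: yes — every world is R-related to itself.
Symmetric: yes — every pair in R has its reverse in R.
Transitive: yes — every two-step R-path is closed by a direct edge.
So R is an equivalence relation.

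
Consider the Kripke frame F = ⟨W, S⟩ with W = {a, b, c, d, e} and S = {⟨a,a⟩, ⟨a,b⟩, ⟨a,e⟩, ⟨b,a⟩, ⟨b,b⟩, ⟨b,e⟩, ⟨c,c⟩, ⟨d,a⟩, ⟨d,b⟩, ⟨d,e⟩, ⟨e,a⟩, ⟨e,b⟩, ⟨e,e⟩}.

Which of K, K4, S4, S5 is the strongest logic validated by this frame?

Transitive (axiom 4): yes — every two-step S-path is closed by a direct edge.
Reflexive (axiom T): no — d is not related to itself.
Euclidean (axiom 5): yes — any two successors of a common world are S-related.
So F validates K, K4; S4 would additionally require S to be reflexive. The strongest is K4.

K4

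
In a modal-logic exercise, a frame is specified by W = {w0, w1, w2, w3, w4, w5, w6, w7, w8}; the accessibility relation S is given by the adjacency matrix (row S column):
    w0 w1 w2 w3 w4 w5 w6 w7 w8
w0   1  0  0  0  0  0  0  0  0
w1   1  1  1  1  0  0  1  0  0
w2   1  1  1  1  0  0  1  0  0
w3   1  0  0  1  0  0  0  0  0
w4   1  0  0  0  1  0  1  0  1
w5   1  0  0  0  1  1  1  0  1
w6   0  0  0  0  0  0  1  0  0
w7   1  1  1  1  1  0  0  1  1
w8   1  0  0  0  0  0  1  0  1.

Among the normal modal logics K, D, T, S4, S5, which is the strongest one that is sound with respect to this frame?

T

Serial (axiom D): yes — every world has a successor (e.g. w0 S w0).
Reflexive (axiom T): yes — every world is S-related to itself.
Transitive (axiom 4): no — w7 S w1 and w1 S w6, but not w7 S w6.
Euclidean (axiom 5): no — w1 S w0 and w1 S w2, but not w0 S w2.
So F validates K, D, T; S4 would additionally require S to be transitive. The strongest is T.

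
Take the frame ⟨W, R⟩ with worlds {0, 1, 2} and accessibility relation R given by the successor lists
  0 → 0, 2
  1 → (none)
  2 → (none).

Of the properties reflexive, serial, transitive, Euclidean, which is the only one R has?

transitive

Reflexive: no — 1 is not related to itself.
Serial: no — 1 has no R-successor.
Transitive: yes — every two-step R-path is closed by a direct edge.
Euclidean: no — 0 R 2 and 0 R 0, but not 2 R 0.
Only transitive holds.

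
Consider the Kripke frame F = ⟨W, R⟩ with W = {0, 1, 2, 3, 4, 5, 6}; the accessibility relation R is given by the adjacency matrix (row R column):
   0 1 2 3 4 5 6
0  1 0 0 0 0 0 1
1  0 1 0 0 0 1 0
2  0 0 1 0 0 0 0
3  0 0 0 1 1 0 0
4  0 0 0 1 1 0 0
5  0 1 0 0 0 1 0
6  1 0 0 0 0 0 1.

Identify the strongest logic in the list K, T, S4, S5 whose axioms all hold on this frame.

Reflexive (axiom T): yes — every world is R-related to itself.
Transitive (axiom 4): yes — every two-step R-path is closed by a direct edge.
Euclidean (axiom 5): yes — any two successors of a common world are R-related.
So F validates K, T, S4, S5. The strongest is S5.

S5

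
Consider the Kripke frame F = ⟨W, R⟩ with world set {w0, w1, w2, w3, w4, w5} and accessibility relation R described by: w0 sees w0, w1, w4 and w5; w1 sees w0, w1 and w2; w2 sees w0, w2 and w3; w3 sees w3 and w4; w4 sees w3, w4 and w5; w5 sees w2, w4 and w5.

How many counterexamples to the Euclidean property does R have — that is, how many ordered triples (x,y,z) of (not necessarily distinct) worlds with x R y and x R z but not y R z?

Enumerating: (w0,w1,w4), (w0,w1,w5), (w0,w4,w0), (w0,w4,w1), (w0,w5,w0), (w0,w5,w1), (w1,w0,w2), (w1,w2,w1), (w2,w0,w2), (w2,w0,w3), (w2,w3,w0), (w2,w3,w2), (w4,w3,w5), (w4,w5,w3), (w5,w2,w4), (w5,w2,w5), (w5,w4,w2).

17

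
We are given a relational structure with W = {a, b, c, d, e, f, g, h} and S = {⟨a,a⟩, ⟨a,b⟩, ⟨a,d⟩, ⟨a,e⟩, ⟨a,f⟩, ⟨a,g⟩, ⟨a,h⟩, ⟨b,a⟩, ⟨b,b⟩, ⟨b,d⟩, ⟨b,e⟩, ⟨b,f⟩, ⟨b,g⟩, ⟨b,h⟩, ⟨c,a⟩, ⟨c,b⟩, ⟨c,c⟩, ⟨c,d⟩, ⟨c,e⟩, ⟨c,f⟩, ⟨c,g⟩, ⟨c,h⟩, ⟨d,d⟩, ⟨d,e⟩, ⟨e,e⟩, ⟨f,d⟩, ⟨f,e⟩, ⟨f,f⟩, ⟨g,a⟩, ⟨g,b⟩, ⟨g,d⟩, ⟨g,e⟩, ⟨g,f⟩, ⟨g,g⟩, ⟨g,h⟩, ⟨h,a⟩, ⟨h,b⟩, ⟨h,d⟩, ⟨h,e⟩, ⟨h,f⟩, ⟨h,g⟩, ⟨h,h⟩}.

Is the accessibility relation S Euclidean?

No

Euclidean: no — a S d and a S b, but not d S b.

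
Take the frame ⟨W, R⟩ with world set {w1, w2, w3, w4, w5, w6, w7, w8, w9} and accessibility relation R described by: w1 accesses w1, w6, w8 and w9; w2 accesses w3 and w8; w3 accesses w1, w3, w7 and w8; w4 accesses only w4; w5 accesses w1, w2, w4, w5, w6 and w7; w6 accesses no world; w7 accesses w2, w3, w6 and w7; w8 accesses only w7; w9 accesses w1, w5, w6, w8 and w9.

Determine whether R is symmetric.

Symmetric: no — w1 R w6 but not w6 R w1.

No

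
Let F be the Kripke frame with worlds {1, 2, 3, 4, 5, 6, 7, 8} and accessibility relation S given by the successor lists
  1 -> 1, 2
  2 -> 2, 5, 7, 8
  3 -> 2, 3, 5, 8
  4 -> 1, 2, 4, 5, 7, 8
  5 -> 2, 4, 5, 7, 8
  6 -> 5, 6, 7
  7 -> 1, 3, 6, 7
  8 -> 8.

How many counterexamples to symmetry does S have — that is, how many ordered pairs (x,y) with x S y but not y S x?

15

Enumerating: (1,2), (2,7), (2,8), (3,2), (3,5), (3,8), (4,1), (4,2), (4,7), (4,8), (5,7), (5,8), (6,5), (7,1), (7,3).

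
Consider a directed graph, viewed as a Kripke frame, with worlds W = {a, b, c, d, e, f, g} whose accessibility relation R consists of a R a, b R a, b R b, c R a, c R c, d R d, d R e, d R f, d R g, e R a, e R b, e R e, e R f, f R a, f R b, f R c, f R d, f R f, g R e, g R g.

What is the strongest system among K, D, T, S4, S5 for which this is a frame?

T

Serial (axiom D): yes — every world has a successor (e.g. a R a).
Reflexive (axiom T): yes — every world is R-related to itself.
Transitive (axiom 4): no — d R e and e R a, but not d R a.
Euclidean (axiom 5): no — d R e and d R g, but not e R g.
So F validates K, D, T; S4 would additionally require R to be transitive. The strongest is T.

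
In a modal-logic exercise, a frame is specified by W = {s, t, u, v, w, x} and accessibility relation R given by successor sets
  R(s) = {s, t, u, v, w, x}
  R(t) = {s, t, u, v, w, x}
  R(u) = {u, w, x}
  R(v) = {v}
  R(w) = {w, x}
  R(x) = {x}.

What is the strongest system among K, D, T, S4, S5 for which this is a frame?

S4

Serial (axiom D): yes — every world has a successor (e.g. s R s).
Reflexive (axiom T): yes — every world is R-related to itself.
Transitive (axiom 4): yes — every two-step R-path is closed by a direct edge.
Euclidean (axiom 5): no — s R u and s R t, but not u R t.
So F validates K, D, T, S4; S5 would additionally require R to be Euclidean. The strongest is S4.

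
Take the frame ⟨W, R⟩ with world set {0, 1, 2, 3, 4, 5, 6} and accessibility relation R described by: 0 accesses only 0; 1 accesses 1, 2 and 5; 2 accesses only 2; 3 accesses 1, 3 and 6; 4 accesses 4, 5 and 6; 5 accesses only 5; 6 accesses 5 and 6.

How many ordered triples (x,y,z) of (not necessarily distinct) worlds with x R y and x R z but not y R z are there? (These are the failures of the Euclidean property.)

Enumerating: (1,2,1), (1,2,5), (1,5,1), (1,5,2), (3,1,3), (3,1,6), (3,6,1), (3,6,3), (4,5,4), (4,5,6), (4,6,4), (6,5,6).

12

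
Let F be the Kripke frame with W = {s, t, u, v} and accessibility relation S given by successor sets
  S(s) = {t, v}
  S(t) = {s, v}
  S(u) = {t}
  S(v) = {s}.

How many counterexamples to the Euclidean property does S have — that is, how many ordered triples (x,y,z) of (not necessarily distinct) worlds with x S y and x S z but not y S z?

7

Enumerating: (s,t,t), (s,v,t), (s,v,v), (t,s,s), (t,v,v), (u,t,t), (v,s,s).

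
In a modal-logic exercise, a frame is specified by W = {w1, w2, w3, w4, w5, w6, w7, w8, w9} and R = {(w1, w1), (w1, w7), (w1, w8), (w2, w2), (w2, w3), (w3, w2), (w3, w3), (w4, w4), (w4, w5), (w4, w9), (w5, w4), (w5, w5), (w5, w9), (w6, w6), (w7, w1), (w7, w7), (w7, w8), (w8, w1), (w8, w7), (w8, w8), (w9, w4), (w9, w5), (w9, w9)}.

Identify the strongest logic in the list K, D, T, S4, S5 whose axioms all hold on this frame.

S5

Serial (axiom D): yes — every world has a successor (e.g. w1 R w1).
Reflexive (axiom T): yes — every world is R-related to itself.
Transitive (axiom 4): yes — every two-step R-path is closed by a direct edge.
Euclidean (axiom 5): yes — any two successors of a common world are R-related.
So F validates K, D, T, S4, S5. The strongest is S5.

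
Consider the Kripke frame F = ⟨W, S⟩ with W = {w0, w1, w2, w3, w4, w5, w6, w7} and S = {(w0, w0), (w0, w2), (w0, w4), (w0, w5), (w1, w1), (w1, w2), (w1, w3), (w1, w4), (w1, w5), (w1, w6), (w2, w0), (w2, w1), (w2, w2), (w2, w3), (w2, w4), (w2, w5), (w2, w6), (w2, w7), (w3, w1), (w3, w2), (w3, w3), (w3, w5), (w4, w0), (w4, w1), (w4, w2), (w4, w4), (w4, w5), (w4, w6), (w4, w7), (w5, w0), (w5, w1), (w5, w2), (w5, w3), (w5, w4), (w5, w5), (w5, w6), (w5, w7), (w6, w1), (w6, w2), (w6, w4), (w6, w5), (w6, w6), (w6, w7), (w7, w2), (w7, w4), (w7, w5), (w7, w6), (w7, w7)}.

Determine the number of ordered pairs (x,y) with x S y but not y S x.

S is symmetric; there are no such tuples.

0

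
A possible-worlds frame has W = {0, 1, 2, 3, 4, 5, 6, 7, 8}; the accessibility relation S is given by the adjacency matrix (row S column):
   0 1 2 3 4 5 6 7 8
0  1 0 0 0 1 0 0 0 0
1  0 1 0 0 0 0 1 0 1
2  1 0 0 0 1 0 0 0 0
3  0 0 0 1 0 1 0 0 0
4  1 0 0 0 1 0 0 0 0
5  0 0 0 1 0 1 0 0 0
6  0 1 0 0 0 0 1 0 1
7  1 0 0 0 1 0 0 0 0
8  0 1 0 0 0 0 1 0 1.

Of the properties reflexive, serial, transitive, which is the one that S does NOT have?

Reflexive: no — 2 is not related to itself.
Serial: yes — every world has a successor (e.g. 0 S 0).
Transitive: yes — every two-step S-path is closed by a direct edge.
Only reflexive fails.

reflexive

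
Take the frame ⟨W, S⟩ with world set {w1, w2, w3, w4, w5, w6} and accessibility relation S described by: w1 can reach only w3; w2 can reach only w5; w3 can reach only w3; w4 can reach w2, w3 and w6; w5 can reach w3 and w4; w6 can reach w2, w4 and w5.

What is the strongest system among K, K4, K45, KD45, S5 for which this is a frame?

K

Transitive (axiom 4): no — w2 S w5 and w5 S w3, but not w2 S w3.
Euclidean (axiom 5): no — w4 S w2 and w4 S w3, but not w2 S w3.
Serial (axiom D): yes — every world has a successor (e.g. w1 S w3).
Reflexive (axiom T): no — w1 is not related to itself.
So F validates K; K4 would additionally require S to be transitive. The strongest is K.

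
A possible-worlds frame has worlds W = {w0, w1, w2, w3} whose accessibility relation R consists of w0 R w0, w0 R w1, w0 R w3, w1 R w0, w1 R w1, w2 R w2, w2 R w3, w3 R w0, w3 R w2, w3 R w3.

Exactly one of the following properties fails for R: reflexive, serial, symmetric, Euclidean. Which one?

Euclidean

Reflexive: yes — every world is R-related to itself.
Serial: yes — every world has a successor (e.g. w0 R w0).
Symmetric: yes — every pair in R has its reverse in R.
Euclidean: no — w0 R w1 and w0 R w3, but not w1 R w3.
Only Euclidean fails.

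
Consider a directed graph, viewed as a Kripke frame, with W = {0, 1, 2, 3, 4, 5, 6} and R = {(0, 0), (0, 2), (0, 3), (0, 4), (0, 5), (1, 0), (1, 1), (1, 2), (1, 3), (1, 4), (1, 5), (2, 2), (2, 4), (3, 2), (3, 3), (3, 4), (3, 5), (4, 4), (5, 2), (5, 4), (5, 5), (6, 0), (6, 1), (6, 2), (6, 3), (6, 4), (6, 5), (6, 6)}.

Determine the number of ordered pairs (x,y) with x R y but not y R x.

21

Enumerating: (0,2), (0,3), (0,4), (0,5), (1,0), (1,2), (1,3), (1,4), (1,5), (2,4), (3,2), (3,4), … and 9 more.
Total: 21.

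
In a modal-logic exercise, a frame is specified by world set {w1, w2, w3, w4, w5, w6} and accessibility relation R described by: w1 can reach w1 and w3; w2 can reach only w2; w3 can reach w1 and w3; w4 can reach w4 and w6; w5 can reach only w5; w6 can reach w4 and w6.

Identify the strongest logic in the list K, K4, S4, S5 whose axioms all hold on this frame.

S5

Transitive (axiom 4): yes — every two-step R-path is closed by a direct edge.
Reflexive (axiom T): yes — every world is R-related to itself.
Euclidean (axiom 5): yes — any two successors of a common world are R-related.
So F validates K, K4, S4, S5. The strongest is S5.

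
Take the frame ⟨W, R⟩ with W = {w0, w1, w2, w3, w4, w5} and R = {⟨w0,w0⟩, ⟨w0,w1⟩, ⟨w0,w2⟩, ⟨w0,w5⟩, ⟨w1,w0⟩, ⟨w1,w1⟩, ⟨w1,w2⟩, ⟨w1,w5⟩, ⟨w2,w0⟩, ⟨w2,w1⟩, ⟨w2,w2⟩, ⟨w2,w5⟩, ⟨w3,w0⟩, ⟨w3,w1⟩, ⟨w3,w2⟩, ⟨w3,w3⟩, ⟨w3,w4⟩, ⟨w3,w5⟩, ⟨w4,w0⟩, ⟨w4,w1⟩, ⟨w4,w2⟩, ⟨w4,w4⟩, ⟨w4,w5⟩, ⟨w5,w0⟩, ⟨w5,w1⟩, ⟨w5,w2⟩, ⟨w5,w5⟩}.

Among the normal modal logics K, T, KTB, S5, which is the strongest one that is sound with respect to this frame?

T

Reflexive (axiom T): yes — every world is R-related to itself.
Symmetric (axiom B): no — w3 R w0 but not w0 R w3.
Euclidean (axiom 5): no — w3 R w0 and w3 R w4, but not w0 R w4.
So F validates K, T; KTB would additionally require R to be symmetric. The strongest is T.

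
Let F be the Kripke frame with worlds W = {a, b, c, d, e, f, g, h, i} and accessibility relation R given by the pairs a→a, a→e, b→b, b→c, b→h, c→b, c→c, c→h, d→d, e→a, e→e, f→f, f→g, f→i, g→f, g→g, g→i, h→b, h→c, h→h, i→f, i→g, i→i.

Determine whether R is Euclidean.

Euclidean: yes — any two successors of a common world are R-related.

Yes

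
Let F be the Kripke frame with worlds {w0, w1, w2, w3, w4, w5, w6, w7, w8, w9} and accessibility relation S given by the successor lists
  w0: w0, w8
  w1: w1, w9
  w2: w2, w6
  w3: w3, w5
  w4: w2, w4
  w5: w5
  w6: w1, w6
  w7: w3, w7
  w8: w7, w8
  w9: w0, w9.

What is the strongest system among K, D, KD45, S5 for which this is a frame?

Serial (axiom D): yes — every world has a successor (e.g. w0 S w0).
Euclidean (axiom 5): no — w0 S w8 and w0 S w0, but not w8 S w0.
Transitive (axiom 4): no — w0 S w8 and w8 S w7, but not w0 S w7.
Reflexive (axiom T): yes — every world is S-related to itself.
So F validates K, D; KD45 would additionally require S to be Euclidean and transitive. The strongest is D.

D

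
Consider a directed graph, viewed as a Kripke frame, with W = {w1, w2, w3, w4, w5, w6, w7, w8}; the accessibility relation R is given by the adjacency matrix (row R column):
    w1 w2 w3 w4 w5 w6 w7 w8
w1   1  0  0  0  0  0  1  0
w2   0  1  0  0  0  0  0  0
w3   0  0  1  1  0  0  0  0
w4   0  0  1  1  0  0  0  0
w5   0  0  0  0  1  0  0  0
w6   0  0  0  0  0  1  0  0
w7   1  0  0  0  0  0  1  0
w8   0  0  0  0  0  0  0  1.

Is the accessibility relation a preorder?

Yes

Reflexive: yes — every world is R-related to itself.
Transitive: yes — every two-step R-path is closed by a direct edge.
So R is a preorder.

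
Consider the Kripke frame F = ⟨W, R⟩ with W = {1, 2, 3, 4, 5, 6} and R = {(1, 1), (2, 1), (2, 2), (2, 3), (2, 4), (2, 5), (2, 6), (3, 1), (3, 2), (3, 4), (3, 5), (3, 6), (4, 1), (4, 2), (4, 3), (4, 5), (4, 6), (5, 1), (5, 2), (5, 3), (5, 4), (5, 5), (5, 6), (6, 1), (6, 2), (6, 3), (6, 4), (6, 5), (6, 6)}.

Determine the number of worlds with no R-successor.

0

R is serial; there are no such worlds.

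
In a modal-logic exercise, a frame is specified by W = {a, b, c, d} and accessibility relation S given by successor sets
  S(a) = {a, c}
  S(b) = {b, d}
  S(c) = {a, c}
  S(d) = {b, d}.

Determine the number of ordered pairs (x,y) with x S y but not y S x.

S is symmetric; there are no such tuples.

0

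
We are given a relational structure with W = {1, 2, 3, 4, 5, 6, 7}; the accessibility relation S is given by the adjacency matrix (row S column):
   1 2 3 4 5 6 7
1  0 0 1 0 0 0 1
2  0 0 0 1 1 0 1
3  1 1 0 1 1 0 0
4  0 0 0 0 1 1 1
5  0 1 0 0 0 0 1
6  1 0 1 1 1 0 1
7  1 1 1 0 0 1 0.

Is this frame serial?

Serial: yes — every world has a successor (e.g. 1 S 3).

Yes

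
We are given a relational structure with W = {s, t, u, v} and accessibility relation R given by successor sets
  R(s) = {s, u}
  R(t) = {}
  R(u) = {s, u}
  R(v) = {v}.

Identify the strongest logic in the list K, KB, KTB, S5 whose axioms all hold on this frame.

Symmetric (axiom B): yes — every pair in R has its reverse in R.
Reflexive (axiom T): no — t is not related to itself.
Euclidean (axiom 5): yes — any two successors of a common world are R-related.
So F validates K, KB; KTB would additionally require R to be reflexive. The strongest is KB.

KB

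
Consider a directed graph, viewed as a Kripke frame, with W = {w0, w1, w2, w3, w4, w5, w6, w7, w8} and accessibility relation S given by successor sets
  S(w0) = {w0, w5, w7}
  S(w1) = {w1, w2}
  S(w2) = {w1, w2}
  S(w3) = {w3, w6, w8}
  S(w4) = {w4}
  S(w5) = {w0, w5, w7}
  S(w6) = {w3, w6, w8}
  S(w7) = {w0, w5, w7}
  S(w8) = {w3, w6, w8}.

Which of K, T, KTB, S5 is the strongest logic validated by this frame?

S5

Reflexive (axiom T): yes — every world is S-related to itself.
Symmetric (axiom B): yes — every pair in S has its reverse in S.
Euclidean (axiom 5): yes — any two successors of a common world are S-related.
So F validates K, T, KTB, S5. The strongest is S5.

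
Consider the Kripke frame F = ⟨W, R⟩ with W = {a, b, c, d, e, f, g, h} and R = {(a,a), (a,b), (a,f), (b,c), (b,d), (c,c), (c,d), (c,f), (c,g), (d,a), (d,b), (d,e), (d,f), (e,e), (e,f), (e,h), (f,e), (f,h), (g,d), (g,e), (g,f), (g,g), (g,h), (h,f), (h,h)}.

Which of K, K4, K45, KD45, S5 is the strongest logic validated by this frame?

K

Transitive (axiom 4): no — a R b and b R c, but not a R c.
Euclidean (axiom 5): no — a R b and a R f, but not b R f.
Serial (axiom D): yes — every world has a successor (e.g. a R a).
Reflexive (axiom T): no — b is not related to itself.
So F validates K; K4 would additionally require R to be transitive. The strongest is K.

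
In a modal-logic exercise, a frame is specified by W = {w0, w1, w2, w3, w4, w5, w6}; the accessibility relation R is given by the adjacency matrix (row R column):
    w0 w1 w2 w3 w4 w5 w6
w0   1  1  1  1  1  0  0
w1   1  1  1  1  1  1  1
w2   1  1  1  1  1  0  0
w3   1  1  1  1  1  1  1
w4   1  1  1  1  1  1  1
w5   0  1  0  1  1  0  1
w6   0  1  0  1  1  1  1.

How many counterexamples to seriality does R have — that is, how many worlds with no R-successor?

0

R is serial; there are no such worlds.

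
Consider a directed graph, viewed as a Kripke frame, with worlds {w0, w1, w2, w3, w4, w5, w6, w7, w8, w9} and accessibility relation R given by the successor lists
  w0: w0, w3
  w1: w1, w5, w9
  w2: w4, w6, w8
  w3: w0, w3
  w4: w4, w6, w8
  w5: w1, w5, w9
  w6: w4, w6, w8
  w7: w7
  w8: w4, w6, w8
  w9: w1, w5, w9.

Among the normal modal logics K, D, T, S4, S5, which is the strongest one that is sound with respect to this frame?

Serial (axiom D): yes — every world has a successor (e.g. w0 R w0).
Reflexive (axiom T): no — w2 is not related to itself.
Transitive (axiom 4): yes — every two-step R-path is closed by a direct edge.
Euclidean (axiom 5): yes — any two successors of a common world are R-related.
So F validates K, D; T would additionally require R to be reflexive. The strongest is D.

D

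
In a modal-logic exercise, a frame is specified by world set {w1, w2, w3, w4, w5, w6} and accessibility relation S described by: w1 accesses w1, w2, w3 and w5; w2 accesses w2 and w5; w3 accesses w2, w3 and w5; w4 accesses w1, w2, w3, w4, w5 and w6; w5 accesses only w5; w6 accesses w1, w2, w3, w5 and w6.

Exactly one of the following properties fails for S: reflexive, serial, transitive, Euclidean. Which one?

Euclidean

Reflexive: yes — every world is S-related to itself.
Serial: yes — every world has a successor (e.g. w1 S w1).
Transitive: yes — every two-step S-path is closed by a direct edge.
Euclidean: no — w1 S w2 and w1 S w3, but not w2 S w3.
Only Euclidean fails.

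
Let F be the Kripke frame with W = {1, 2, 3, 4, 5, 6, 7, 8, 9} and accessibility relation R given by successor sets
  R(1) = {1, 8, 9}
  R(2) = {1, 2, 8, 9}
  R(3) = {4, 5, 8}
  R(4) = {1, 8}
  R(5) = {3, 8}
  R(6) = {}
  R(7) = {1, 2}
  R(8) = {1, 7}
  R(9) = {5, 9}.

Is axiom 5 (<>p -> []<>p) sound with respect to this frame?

No

By correspondence theory, 5 is valid on a frame iff R is Euclidean.
Euclidean: no — 1 R 8 and 1 R 9, but not 8 R 9.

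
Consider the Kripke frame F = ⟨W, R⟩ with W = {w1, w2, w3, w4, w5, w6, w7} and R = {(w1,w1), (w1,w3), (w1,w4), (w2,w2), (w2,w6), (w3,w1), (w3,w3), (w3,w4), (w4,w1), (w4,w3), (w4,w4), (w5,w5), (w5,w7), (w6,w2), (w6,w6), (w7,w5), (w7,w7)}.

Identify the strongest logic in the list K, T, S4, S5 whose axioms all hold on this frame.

Reflexive (axiom T): yes — every world is R-related to itself.
Transitive (axiom 4): yes — every two-step R-path is closed by a direct edge.
Euclidean (axiom 5): yes — any two successors of a common world are R-related.
So F validates K, T, S4, S5. The strongest is S5.

S5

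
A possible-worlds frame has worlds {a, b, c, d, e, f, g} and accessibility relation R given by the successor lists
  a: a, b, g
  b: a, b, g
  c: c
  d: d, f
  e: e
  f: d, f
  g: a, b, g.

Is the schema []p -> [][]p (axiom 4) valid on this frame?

By correspondence theory, 4 is valid on a frame iff R is transitive.
Transitive: yes — every two-step R-path is closed by a direct edge.

Yes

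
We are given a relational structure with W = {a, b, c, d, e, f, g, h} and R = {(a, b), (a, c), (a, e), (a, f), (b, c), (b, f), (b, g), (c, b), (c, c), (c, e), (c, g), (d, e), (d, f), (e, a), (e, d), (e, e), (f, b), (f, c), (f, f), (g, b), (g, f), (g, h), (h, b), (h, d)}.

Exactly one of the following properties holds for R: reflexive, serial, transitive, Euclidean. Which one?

serial

Reflexive: no — a is not related to itself.
Serial: yes — every world has a successor (e.g. a R b).
Transitive: no — a R b and b R g, but not a R g.
Euclidean: no — a R b and a R e, but not b R e.
Only serial holds.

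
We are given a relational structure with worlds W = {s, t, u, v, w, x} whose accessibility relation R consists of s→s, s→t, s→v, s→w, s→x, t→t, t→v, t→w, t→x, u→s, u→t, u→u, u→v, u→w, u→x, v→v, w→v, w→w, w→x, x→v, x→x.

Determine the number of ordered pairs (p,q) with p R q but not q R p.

Enumerating: (s,t), (s,v), (s,w), (s,x), (t,v), (t,w), (t,x), (u,s), (u,t), (u,v), (u,w), (u,x), (w,v), (w,x), (x,v).

15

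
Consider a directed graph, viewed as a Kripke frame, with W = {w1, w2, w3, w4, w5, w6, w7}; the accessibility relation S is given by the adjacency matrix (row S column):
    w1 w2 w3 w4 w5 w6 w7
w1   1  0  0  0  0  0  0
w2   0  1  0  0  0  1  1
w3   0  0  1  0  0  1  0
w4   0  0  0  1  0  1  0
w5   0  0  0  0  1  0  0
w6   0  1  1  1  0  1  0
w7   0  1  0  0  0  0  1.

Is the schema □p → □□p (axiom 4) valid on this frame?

Axiom 4 corresponds to the accessibility relation being transitive.
Transitive: no — w2 S w6 and w6 S w3, but not w2 S w3.

No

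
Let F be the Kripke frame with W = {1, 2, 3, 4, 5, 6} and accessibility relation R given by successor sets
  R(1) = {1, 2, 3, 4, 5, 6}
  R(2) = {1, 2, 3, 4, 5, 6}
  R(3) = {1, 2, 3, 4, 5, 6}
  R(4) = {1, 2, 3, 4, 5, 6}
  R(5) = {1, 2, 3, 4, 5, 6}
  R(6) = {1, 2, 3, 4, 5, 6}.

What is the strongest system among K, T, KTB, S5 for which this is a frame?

Reflexive (axiom T): yes — every world is R-related to itself.
Symmetric (axiom B): yes — every pair in R has its reverse in R.
Euclidean (axiom 5): yes — any two successors of a common world are R-related.
So F validates K, T, KTB, S5. The strongest is S5.

S5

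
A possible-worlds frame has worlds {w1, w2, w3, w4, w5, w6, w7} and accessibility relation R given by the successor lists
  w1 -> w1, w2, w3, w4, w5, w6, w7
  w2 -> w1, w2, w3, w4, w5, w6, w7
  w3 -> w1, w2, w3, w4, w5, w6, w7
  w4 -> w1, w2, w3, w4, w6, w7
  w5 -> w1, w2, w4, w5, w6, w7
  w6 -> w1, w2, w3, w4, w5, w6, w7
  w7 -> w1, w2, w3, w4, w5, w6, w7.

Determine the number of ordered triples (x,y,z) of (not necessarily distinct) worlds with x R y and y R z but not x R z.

10

Enumerating: (w4,w1,w5), (w4,w2,w5), (w4,w3,w5), (w4,w6,w5), (w4,w7,w5), (w5,w1,w3), (w5,w2,w3), (w5,w4,w3), (w5,w6,w3), (w5,w7,w3).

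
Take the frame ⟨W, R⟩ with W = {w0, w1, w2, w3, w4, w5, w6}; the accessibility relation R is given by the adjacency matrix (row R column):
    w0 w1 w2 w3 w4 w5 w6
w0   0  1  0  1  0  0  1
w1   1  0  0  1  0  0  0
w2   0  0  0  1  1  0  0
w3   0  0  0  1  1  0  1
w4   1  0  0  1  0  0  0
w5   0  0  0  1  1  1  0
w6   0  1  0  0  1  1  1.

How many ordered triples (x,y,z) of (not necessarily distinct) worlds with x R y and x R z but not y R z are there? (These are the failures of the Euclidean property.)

25

Enumerating: (w0,w1,w1), (w0,w1,w6), (w0,w3,w1), (w0,w6,w3), (w1,w0,w0), (w1,w3,w0), (w2,w4,w4), (w3,w4,w4), (w3,w4,w6), (w3,w6,w3), (w4,w0,w0), (w4,w3,w0), … and 13 more.
Total: 25.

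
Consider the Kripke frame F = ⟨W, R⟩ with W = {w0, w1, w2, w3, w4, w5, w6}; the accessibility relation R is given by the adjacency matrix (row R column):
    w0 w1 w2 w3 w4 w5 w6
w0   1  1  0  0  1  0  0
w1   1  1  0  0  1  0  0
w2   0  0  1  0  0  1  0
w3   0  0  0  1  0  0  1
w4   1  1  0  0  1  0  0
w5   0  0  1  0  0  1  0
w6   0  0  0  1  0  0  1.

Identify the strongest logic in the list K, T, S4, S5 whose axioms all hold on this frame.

S5

Reflexive (axiom T): yes — every world is R-related to itself.
Transitive (axiom 4): yes — every two-step R-path is closed by a direct edge.
Euclidean (axiom 5): yes — any two successors of a common world are R-related.
So F validates K, T, S4, S5. The strongest is S5.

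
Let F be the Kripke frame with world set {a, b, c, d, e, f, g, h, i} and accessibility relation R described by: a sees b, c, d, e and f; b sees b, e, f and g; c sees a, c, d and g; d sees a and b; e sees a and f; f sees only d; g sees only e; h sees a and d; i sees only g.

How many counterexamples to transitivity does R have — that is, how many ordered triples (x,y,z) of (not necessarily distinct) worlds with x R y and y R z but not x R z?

Enumerating: (a,b,g), (a,c,a), (a,c,g), (a,d,a), (a,e,a), (b,e,a), (b,f,d), (c,a,b), (c,a,e), (c,a,f), (c,d,b), (c,g,e), … and 22 more.
Total: 34.

34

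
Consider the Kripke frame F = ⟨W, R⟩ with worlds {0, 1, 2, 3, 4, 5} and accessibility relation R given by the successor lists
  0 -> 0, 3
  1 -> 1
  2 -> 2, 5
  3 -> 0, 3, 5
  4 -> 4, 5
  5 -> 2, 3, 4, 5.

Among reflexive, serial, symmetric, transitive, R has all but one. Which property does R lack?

Reflexive: yes — every world is R-related to itself.
Serial: yes — every world has a successor (e.g. 0 R 0).
Symmetric: yes — every pair in R has its reverse in R.
Transitive: no — 0 R 3 and 3 R 5, but not 0 R 5.
Only transitive fails.

transitive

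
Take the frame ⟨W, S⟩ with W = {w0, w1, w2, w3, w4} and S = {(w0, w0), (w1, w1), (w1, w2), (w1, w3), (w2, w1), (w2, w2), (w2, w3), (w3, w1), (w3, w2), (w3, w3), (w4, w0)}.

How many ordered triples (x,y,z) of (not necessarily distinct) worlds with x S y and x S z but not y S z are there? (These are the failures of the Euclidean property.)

S is Euclidean; there are no such tuples.

0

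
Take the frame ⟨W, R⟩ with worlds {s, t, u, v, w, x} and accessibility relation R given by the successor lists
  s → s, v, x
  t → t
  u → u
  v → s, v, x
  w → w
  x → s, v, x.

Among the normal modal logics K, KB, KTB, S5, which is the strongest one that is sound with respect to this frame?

Symmetric (axiom B): yes — every pair in R has its reverse in R.
Reflexive (axiom T): yes — every world is R-related to itself.
Euclidean (axiom 5): yes — any two successors of a common world are R-related.
So F validates K, KB, KTB, S5. The strongest is S5.

S5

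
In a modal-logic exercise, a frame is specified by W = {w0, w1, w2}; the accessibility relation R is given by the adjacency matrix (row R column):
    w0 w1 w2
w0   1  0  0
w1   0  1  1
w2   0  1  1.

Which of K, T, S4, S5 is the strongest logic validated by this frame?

S5

Reflexive (axiom T): yes — every world is R-related to itself.
Transitive (axiom 4): yes — every two-step R-path is closed by a direct edge.
Euclidean (axiom 5): yes — any two successors of a common world are R-related.
So F validates K, T, S4, S5. The strongest is S5.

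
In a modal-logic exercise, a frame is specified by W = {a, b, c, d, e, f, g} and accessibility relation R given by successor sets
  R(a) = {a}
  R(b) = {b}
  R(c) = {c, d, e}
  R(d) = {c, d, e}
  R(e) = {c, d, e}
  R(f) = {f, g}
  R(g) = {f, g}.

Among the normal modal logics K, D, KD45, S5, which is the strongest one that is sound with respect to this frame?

S5

Serial (axiom D): yes — every world has a successor (e.g. a R a).
Euclidean (axiom 5): yes — any two successors of a common world are R-related.
Transitive (axiom 4): yes — every two-step R-path is closed by a direct edge.
Reflexive (axiom T): yes — every world is R-related to itself.
So F validates K, D, KD45, S5. The strongest is S5.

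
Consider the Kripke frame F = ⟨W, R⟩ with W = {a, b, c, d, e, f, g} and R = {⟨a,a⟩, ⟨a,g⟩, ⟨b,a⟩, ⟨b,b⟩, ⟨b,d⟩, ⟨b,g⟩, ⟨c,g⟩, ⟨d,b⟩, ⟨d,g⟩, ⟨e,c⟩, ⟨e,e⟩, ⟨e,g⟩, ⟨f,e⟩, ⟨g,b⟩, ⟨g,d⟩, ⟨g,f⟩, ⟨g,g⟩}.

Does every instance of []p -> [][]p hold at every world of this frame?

The schema 4 characterises exactly the transitive frames.
Transitive: no — a R g and g R b, but not a R b.

No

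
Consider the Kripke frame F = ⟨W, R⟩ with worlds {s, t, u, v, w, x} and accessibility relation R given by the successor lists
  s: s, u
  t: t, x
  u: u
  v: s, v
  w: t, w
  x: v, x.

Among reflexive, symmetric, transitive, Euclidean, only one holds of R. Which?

reflexive

Reflexive: yes — every world is R-related to itself.
Symmetric: no — s R u but not u R s.
Transitive: no — t R x and x R v, but not t R v.
Euclidean: no — s R u and s R s, but not u R s.
Only reflexive holds.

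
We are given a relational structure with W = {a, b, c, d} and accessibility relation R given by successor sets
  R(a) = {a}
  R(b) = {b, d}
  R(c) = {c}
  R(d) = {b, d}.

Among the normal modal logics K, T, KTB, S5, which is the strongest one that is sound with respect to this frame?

Reflexive (axiom T): yes — every world is R-related to itself.
Symmetric (axiom B): yes — every pair in R has its reverse in R.
Euclidean (axiom 5): yes — any two successors of a common world are R-related.
So F validates K, T, KTB, S5. The strongest is S5.

S5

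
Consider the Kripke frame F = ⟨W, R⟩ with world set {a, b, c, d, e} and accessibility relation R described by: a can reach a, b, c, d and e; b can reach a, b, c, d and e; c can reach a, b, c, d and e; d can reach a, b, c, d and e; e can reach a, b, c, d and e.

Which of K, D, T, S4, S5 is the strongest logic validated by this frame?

Serial (axiom D): yes — every world has a successor (e.g. a R a).
Reflexive (axiom T): yes — every world is R-related to itself.
Transitive (axiom 4): yes — every two-step R-path is closed by a direct edge.
Euclidean (axiom 5): yes — any two successors of a common world are R-related.
So F validates K, D, T, S4, S5. The strongest is S5.

S5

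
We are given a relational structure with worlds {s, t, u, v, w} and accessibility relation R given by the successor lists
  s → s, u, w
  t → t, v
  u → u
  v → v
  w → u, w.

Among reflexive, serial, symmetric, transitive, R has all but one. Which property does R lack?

Reflexive: yes — every world is R-related to itself.
Serial: yes — every world has a successor (e.g. s R s).
Symmetric: no — s R u but not u R s.
Transitive: yes — every two-step R-path is closed by a direct edge.
Only symmetric fails.

symmetric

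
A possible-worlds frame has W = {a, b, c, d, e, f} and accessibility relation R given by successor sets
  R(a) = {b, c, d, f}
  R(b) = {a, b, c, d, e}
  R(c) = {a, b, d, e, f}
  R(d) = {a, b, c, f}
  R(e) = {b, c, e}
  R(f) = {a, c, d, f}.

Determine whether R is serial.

Serial: yes — every world has a successor (e.g. a R b).

Yes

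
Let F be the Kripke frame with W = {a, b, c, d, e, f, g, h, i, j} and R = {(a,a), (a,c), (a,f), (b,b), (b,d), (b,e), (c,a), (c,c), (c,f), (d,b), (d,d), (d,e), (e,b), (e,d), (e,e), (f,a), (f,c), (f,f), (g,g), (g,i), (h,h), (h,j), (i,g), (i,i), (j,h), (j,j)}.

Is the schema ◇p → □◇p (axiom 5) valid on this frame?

Yes

The schema 5 characterises exactly the Euclidean frames.
Euclidean: yes — any two successors of a common world are R-related.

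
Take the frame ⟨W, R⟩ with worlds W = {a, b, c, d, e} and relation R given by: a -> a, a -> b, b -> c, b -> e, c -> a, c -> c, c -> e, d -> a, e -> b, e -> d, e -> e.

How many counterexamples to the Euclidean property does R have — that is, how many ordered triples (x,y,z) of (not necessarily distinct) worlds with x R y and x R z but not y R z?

12

Enumerating: (a,b,a), (a,b,b), (b,e,c), (c,a,c), (c,a,e), (c,e,a), (c,e,c), (e,b,b), (e,b,d), (e,d,b), (e,d,d), (e,d,e).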